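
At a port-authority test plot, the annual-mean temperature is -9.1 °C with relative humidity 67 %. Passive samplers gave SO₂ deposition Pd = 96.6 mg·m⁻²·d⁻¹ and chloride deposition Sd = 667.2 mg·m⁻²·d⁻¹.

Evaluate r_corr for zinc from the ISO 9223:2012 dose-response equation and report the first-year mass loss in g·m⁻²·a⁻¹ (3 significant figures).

zinc: temperature factor f = +0.038·(-19.1) = -0.7258
  sulphur-dioxide contribution → 1.017 μm/a
  chloride contribution → 0.562 μm/a
  ⇒ r_corr(zinc) = 1.579 μm/a
Convert to mass loss: 1.579 μm/a × 7.14 g/cm³ = 11.27 g·m⁻²·a⁻¹

r_corr = 11.3 g·m⁻²·a⁻¹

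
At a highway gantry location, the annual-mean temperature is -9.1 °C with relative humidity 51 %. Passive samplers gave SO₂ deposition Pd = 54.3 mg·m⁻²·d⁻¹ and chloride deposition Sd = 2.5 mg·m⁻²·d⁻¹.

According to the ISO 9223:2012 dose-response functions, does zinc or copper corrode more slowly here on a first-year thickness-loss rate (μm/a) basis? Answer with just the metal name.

copper

zinc: T≤10 °C ⇒ hinge +0.038·(-9.1−10) = -0.7258
  SO₂ term: 0.0129·54.3^0.44·exp(0.046·51-0.7258) = 0.378
  Sd branch = 0.0175·Sd^0.57·e^(0.008·RH+0.085·T) = 0.02047 μm/a
  sum: 0.378 + 0.02047 → r_corr = 0.3985 μm/a
copper: T≤10 °C ⇒ hinge +0.126·(-9.1−10) = -2.4066
  SO₂ term: 0.0053·54.3^0.26·exp(0.059·51-2.4066) = 0.02735
  Sd branch = 0.01025·Sd^0.27·e^(0.036·RH+0.049·T) = 0.05271 μm/a
  r_corr = 0.02735 + 0.05271 = 0.08006 μm/a
Ordering by μm/a: zinc (0.399) > copper (0.0801)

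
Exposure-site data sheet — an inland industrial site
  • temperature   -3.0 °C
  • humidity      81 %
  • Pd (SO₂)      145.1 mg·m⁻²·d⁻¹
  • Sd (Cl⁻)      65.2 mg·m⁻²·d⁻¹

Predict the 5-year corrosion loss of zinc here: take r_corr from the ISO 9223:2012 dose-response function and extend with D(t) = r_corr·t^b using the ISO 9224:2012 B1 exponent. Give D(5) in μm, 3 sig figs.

zinc: T≤10 °C ⇒ hinge +0.038·(-3.0−10) = -0.4940
  sulphur-dioxide contribution → 2.92 μm/a
  chloride contribution → 0.2804 μm/a
  total first-year rate 3.2 μm/a
Long-term exponent b (ISO 9224 Table 2, B1) = 0.813
  D(5) = 3.2 × 5^0.813 = 3.2 × 3.701 = 11.84 μm

D(5) = 11.8 μm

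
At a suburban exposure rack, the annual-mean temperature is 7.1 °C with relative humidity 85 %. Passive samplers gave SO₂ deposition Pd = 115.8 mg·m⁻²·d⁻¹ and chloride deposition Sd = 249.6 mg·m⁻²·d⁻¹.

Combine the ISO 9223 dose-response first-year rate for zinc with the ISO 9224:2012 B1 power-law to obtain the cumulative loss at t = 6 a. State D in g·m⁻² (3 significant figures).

zinc: f(T) = +0.038·(T−10) [T≤10 °C] = -0.1102
  Pd branch = 0.0129·Pd^0.44·e^(0.046·RH+f) = 4.665 μm/a
  Cl⁻ term: 0.0175·249.6^0.57·exp(0.008·85+0.085·7.1) = 1.469
  r_corr = 4.665 + 1.469 = 6.134 μm/a
ISO 9224: D(t) = r_corr · t^b with b = 0.813 (zinc, B1)
  D(6) = 6.134 × 6^0.813 = 6.134 × 4.292 = 26.32 μm
  Mass loss = 26.32 μm × 7.14 g/cm³ = 188 g·m⁻²

D(6) = 188 g·m⁻²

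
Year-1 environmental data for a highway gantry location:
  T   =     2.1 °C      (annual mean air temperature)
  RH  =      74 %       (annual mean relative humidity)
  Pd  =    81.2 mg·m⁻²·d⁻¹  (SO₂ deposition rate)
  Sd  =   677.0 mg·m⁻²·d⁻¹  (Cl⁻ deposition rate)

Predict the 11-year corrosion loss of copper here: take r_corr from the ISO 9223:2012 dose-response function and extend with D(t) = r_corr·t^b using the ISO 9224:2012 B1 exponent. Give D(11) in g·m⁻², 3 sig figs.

D(11) = 63.5 g·m⁻²

copper: T≤10 °C ⇒ hinge +0.126·(2.1−10) = -0.9954
  sulphur-dioxide contribution → 0.4837 μm/a
  chloride contribution → 0.9476 μm/a
  total first-year rate 1.431 μm/a
Long-term exponent b (ISO 9224 Table 2, B1) = 0.667
  D(11) = 1.431 × 11^0.667 = 1.431 × 4.95 = 7.085 μm
  Mass loss = 7.085 μm × 8.96 g/cm³ = 63.48 g·m⁻²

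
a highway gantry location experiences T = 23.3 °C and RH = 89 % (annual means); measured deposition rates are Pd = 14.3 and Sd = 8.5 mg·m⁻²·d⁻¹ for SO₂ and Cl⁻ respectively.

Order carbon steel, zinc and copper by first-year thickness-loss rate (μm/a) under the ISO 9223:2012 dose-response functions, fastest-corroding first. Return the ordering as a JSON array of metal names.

carbon steel: temperature factor f = -0.054·(13.3) = -0.7182
  sulphur-dioxide contribution → 20.41 μm/a
  chloride contribution → 18.41 μm/a
  ⇒ r_corr(carbon steel) = 38.82 μm/a
zinc: temperature factor f = -0.071·(13.3) = -0.9443
  sulphur-dioxide contribution → 0.9701 μm/a
  chloride contribution → 0.8753 μm/a
  total first-year rate 1.845 μm/a
copper: temperature factor f = -0.080·(13.3) = -1.0640
  sulphur-dioxide contribution → 0.6967 μm/a
  chloride contribution → 1.409 μm/a
  total first-year rate 2.106 μm/a
Ordering by μm/a: carbon steel (38.8) > copper (2.11) > zinc (1.85)

["carbon steel", "copper", "zinc"]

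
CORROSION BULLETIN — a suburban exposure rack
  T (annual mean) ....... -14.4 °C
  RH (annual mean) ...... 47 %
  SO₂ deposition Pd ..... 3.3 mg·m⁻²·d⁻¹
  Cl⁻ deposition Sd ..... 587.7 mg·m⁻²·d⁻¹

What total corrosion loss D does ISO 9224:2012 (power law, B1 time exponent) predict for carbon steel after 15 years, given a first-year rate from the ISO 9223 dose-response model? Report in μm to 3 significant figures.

carbon steel: f(T) = +0.150·(T−10) [T≤10 °C] = -3.6600
  Pd branch = 1.77·Pd^0.52·e^(0.02·RH+f) = 0.2169 μm/a
  Cl⁻ term: 0.102·587.7^0.62·exp(0.033·47+0.04·-14.4) = 14.09
  sum: 0.2169 + 14.09 → r_corr = 14.31 μm/a
Power-law: D(15) = r_corr · 15^0.523
  D(15) = 14.31 × 15^0.523 = 14.31 × 4.122 = 58.97 μm

D(15) = 59.0 μm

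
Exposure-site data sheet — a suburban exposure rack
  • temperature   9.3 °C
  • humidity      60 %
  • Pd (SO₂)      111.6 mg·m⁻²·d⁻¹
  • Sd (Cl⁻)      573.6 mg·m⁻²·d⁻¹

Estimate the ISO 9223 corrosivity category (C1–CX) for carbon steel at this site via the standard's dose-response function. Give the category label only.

carbon steel: T≤10 °C ⇒ hinge +0.150·(9.3−10) = -0.1050
  Pd branch = 1.77·Pd^0.52·e^(0.02·RH+f) = 61.42 μm/a
  Sd branch = 0.102·Sd^0.62·e^(0.033·RH+0.04·T) = 55 μm/a
  sum: 61.42 + 55 → r_corr = 116.4 μm/a
Category bounds: 80…200 μm/a bracket r_corr ⇒ C5

C5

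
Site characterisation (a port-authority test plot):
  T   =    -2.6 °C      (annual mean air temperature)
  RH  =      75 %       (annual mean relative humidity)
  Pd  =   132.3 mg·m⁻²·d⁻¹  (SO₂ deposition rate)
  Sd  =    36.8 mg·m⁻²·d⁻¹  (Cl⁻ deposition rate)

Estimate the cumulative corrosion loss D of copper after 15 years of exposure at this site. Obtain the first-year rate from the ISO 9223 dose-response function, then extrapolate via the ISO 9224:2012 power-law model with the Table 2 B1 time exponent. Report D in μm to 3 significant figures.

copper: f(T) = +0.126·(T−10) [T≤10 °C] = -1.5876
  sulphur-dioxide contribution → 0.3222 μm/a
  chloride contribution → 0.3554 μm/a
  total first-year rate 0.6777 μm/a
Long-term exponent b (ISO 9224 Table 2, B1) = 0.667
  D(15) = 0.6777 × 15^0.667 = 0.6777 × 6.088 = 4.125 μm

D(15) = 4.13 μm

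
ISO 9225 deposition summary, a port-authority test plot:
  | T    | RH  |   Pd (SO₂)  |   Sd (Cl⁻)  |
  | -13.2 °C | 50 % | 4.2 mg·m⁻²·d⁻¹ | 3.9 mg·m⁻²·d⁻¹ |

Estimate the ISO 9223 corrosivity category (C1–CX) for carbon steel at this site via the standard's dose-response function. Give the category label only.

carbon steel: f(T) = +0.150·(T−10) [T≤10 °C] = -3.4800
  sulphur-dioxide contribution → 0.3126 μm/a
  chloride contribution → 0.7283 μm/a
  ⇒ r_corr(carbon steel) = 1.041 μm/a
ISO 9223 Table 2 (carbon steel): 0 < 1.04 ≤ 1.3 μm/a ⇒ C1

C1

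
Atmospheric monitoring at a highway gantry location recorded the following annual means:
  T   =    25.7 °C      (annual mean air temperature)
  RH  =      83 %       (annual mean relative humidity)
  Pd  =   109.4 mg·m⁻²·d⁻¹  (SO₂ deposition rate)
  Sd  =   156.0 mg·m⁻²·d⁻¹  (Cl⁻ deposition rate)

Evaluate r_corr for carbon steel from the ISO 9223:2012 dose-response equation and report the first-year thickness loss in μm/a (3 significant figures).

carbon steel: f(T) = -0.054·(T−10) [T>10 °C] = -0.8478
  Pd branch = 1.77·Pd^0.52·e^(0.02·RH+f) = 45.81 μm/a
  Cl⁻ term: 0.102·156.0^0.62·exp(0.033·83+0.04·25.7) = 101
  sum: 45.81 + 101 → r_corr = 146.8 μm/a

r_corr = 147 μm/a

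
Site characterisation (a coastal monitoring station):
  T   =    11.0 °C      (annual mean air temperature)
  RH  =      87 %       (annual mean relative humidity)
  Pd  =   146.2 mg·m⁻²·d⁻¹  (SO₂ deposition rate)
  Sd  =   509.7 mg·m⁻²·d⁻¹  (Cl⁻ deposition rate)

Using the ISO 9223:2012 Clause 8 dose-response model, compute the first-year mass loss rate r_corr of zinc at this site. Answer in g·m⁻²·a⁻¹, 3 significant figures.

r_corr = 64.4 g·m⁻²·a⁻¹

zinc: temperature factor f = -0.071·(1.0) = -0.0710
  sulphur-dioxide contribution → 5.894 μm/a
  chloride contribution → 3.123 μm/a
  ⇒ r_corr(zinc) = 9.016 μm/a
Convert to mass loss: 9.016 μm/a × 7.14 g/cm³ = 64.38 g·m⁻²·a⁻¹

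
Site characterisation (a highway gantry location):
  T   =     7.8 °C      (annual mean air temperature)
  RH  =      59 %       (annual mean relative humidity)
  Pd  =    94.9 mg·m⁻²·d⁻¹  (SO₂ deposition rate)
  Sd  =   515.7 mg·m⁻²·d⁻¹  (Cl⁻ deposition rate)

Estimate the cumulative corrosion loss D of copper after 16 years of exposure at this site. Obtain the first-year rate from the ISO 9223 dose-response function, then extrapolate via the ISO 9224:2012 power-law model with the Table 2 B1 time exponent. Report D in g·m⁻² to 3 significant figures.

D(16) = 62.9 g·m⁻²

copper: f(T) = +0.126·(T−10) [T≤10 °C] = -0.2772
  sulphur-dioxide contribution → 0.4263 μm/a
  chloride contribution → 0.6784 μm/a
  total first-year rate 1.105 μm/a
Long-term exponent b (ISO 9224 Table 2, B1) = 0.667
  D(16) = 1.105 × 16^0.667 = 1.105 × 6.355 = 7.021 μm
  Mass loss = 7.021 μm × 8.96 g/cm³ = 62.91 g·m⁻²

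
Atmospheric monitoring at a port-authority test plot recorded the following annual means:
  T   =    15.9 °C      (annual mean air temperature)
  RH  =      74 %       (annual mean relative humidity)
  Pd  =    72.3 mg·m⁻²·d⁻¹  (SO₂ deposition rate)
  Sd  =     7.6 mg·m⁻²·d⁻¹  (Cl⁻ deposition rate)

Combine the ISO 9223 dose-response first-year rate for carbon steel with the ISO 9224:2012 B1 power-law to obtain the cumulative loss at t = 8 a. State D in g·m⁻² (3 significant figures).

D(8) = 1.40e+03 g·m⁻²

carbon steel: temperature factor f = -0.054·(5.9) = -0.3186
  sulphur-dioxide contribution → 52.37 μm/a
  chloride contribution → 7.789 μm/a
  total first-year rate 60.16 μm/a
Long-term exponent b (ISO 9224 Table 2, B1) = 0.523
  D(8) = 60.16 × 8^0.523 = 60.16 × 2.967 = 178.5 μm
  Mass loss = 178.5 μm × 7.85 g/cm³ = 1401 g·m⁻²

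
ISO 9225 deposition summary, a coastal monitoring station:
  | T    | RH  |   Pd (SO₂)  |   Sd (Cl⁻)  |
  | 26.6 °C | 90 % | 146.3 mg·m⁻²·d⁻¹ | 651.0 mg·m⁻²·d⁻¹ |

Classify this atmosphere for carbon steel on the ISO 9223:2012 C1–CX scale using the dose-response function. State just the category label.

CX

carbon steel: T>10 °C ⇒ hinge -0.054·(26.6−10) = -0.8964
  sulphur-dioxide contribution → 58.39 μm/a
  chloride contribution → 319.9 μm/a
  total first-year rate 378.3 μm/a
Category bounds: 200…700 μm/a bracket r_corr ⇒ CX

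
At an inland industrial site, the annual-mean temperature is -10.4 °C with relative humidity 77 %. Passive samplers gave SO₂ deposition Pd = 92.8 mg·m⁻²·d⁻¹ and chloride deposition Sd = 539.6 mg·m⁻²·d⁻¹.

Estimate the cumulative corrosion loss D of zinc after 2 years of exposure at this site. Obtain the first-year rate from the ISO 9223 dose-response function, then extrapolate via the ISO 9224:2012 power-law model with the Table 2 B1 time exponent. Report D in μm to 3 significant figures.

D(2) = 3.49 μm

zinc: T≤10 °C ⇒ hinge +0.038·(-10.4−10) = -0.7752
  sulphur-dioxide contribution → 1.506 μm/a
  chloride contribution → 0.483 μm/a
  ⇒ r_corr(zinc) = 1.989 μm/a
Power-law: D(2) = r_corr · 2^0.813
  D(2) = 1.989 × 2^0.813 = 1.989 × 1.757 = 3.495 μm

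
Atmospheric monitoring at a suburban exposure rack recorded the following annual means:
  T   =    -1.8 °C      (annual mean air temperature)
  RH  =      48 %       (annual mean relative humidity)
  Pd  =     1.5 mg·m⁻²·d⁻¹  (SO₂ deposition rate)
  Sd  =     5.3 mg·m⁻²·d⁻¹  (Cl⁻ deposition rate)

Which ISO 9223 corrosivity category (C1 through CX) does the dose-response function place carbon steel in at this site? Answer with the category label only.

C2

carbon steel: temperature factor f = +0.150·(-11.8) = -1.7700
  Pd branch = 1.77·Pd^0.52·e^(0.02·RH+f) = 0.9722 μm/a
  Sd branch = 0.102·Sd^0.62·e^(0.033·RH+0.04·T) = 1.301 μm/a
  r_corr = 0.9722 + 1.301 = 2.273 μm/a
Category bounds: 1.3…25 μm/a bracket r_corr ⇒ C2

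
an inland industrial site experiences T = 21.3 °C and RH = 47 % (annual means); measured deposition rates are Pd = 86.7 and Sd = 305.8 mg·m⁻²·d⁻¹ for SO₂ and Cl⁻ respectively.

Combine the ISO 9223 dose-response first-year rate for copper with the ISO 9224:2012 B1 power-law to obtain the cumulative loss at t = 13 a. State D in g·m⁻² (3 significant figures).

copper: T>10 °C ⇒ hinge -0.080·(21.3−10) = -0.9040
  sulphur-dioxide contribution → 0.1096 μm/a
  chloride contribution → 0.7411 μm/a
  total first-year rate 0.8507 μm/a
ISO 9224: D(t) = r_corr · t^b with b = 0.667 (copper, B1)
  D(13) = 0.8507 × 13^0.667 = 0.8507 × 5.534 = 4.708 μm
  Mass loss = 4.708 μm × 8.96 g/cm³ = 42.18 g·m⁻²

D(13) = 42.2 g·m⁻²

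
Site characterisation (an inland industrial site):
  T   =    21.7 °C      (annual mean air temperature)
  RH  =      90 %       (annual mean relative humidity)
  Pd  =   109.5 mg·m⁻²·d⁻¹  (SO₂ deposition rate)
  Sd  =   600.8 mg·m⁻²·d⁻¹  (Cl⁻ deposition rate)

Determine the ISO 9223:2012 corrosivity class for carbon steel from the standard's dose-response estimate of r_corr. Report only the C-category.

CX

carbon steel: f(T) = -0.054·(T−10) [T>10 °C] = -0.6318
  sulphur-dioxide contribution → 65.44 μm/a
  chloride contribution → 250.2 μm/a
  ⇒ r_corr(carbon steel) = 315.6 μm/a
316 μm/a falls in (200, 700] for carbon steel → category CX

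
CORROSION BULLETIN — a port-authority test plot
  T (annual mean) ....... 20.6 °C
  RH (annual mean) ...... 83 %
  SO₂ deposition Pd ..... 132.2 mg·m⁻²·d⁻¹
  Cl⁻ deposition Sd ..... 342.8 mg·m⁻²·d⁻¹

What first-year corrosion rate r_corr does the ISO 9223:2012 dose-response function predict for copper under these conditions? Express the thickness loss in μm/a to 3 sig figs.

r_corr = 3.78 μm/a

copper: T>10 °C ⇒ hinge -0.080·(20.6−10) = -0.8480
  sulphur-dioxide contribution → 1.082 μm/a
  chloride contribution → 2.699 μm/a
  ⇒ r_corr(copper) = 3.781 μm/a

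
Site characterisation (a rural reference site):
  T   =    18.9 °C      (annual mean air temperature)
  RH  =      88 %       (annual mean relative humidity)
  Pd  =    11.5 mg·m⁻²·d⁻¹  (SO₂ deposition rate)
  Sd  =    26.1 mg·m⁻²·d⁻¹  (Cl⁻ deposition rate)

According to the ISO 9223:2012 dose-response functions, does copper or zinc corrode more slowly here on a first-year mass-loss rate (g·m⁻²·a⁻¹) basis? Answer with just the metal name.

zinc

copper: T>10 °C ⇒ hinge -0.080·(18.9−10) = -0.7120
  sulphur-dioxide contribution → 0.8825 μm/a
  chloride contribution → 1.483 μm/a
  total first-year rate 2.366 μm/a
  mass loss = 2.366 μm/a × 8.96 g/cm³ = 21.2 g·m⁻²·a⁻¹
zinc: f(T) = -0.071·(T−10) [T>10 °C] = -0.6319
  sulphur-dioxide contribution → 1.151 μm/a
  chloride contribution → 1.132 μm/a
  total first-year rate 2.283 μm/a
  mass loss = 2.283 μm/a × 7.14 g/cm³ = 16.3 g·m⁻²·a⁻¹
Ordering by g·m⁻²·a⁻¹: copper (21.2) > zinc (16.3)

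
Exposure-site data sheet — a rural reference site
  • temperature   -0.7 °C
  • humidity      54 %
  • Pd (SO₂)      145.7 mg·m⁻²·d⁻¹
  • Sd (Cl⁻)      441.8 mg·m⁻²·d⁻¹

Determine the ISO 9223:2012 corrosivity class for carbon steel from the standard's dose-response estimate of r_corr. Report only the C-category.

carbon steel: temperature factor f = +0.150·(-10.7) = -1.6050
  SO₂ term: 1.77·145.7^0.52·exp(0.02·54-1.6050) = 13.96
  Sd branch = 0.102·Sd^0.62·e^(0.033·RH+0.04·T) = 25.73 μm/a
  sum: 13.96 + 25.73 → r_corr = 39.69 μm/a
ISO 9223 Table 2 (carbon steel): 25 < 39.7 ≤ 50 μm/a ⇒ C3

C3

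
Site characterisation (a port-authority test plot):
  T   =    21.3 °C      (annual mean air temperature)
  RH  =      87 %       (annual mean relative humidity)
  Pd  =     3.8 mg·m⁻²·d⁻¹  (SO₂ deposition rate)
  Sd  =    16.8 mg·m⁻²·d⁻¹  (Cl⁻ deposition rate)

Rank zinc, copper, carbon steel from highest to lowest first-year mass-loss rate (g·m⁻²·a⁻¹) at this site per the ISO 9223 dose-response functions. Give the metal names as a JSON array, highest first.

zinc: temperature factor f = -0.071·(11.3) = -0.8023
  SO₂ term: 0.0129·3.8^0.44·exp(0.046·87-0.8023) = 0.5693
  Sd branch = 0.0175·Sd^0.57·e^(0.008·RH+0.085·T) = 1.072 μm/a
  sum: 0.5693 + 1.072 → r_corr = 1.641 μm/a
  mass loss = 1.641 μm/a × 7.14 g/cm³ = 11.72 g·m⁻²·a⁻¹
copper: temperature factor f = -0.080·(11.3) = -0.9040
  Pd branch = 0.0053·Pd^0.26·e^(0.059·RH+f) = 0.5148 μm/a
  Sd branch = 0.01025·Sd^0.27·e^(0.036·RH+0.049·T) = 1.429 μm/a
  r_corr = 0.5148 + 1.429 = 1.944 μm/a
  mass loss = 1.944 μm/a × 8.96 g/cm³ = 17.42 g·m⁻²·a⁻¹
carbon steel: T>10 °C ⇒ hinge -0.054·(21.3−10) = -0.6102
  SO₂ term: 1.77·3.8^0.52·exp(0.02·87-0.6102) = 10.97
  Cl⁻ term: 0.102·16.8^0.62·exp(0.033·87+0.04·21.3) = 24.28
  r_corr = 10.97 + 24.28 = 35.24 μm/a
  mass loss = 35.24 μm/a × 7.85 g/cm³ = 276.7 g·m⁻²·a⁻¹
Ordering by g·m⁻²·a⁻¹: carbon steel (277) > copper (17.4) > zinc (11.7)

["carbon steel", "copper", "zinc"]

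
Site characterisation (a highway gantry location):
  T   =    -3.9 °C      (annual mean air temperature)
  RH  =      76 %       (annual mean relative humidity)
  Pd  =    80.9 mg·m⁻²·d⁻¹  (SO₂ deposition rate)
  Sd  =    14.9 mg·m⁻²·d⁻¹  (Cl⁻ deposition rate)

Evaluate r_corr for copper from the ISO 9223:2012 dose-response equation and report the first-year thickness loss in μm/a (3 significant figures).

r_corr = 0.526 μm/a

copper: temperature factor f = +0.126·(-13.9) = -1.7514
  sulphur-dioxide contribution → 0.2553 μm/a
  chloride contribution → 0.2708 μm/a
  total first-year rate 0.5262 μm/a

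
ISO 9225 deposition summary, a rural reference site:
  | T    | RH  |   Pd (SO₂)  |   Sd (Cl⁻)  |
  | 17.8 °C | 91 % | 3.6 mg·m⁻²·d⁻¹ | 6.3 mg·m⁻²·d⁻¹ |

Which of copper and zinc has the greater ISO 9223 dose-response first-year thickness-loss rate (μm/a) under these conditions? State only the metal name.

copper: T>10 °C ⇒ hinge -0.080·(17.8−10) = -0.6240
  sulphur-dioxide contribution → 0.8504 μm/a
  chloride contribution → 1.067 μm/a
  total first-year rate 1.917 μm/a
zinc: T>10 °C ⇒ hinge -0.071·(17.8−10) = -0.5538
  sulphur-dioxide contribution → 0.8567 μm/a
  chloride contribution → 0.4698 μm/a
  ⇒ r_corr(zinc) = 1.326 μm/a
Ordering by μm/a: copper (1.92) > zinc (1.33)

copper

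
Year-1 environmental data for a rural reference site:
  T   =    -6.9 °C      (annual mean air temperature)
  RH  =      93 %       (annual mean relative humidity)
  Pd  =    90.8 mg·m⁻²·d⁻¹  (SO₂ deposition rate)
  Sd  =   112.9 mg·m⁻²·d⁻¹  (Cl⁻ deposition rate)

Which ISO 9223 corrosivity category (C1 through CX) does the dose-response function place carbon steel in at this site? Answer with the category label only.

C3

carbon steel: T≤10 °C ⇒ hinge +0.150·(-6.9−10) = -2.5350
  SO₂ term: 1.77·90.8^0.52·exp(0.02·93-2.5350) = 9.398
  Sd branch = 0.102·Sd^0.62·e^(0.033·RH+0.04·T) = 31.21 μm/a
  r_corr = 9.398 + 31.21 = 40.61 μm/a
40.6 μm/a falls in (25, 50] for carbon steel → category C3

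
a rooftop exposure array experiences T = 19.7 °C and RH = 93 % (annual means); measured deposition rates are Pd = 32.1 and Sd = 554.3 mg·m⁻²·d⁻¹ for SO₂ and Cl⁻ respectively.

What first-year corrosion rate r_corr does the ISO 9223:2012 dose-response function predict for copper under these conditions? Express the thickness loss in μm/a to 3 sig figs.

copper: temperature factor f = -0.080·(9.7) = -0.7760
  sulphur-dioxide contribution → 1.452 μm/a
  chloride contribution → 4.215 μm/a
  total first-year rate 5.667 μm/a

r_corr = 5.67 μm/a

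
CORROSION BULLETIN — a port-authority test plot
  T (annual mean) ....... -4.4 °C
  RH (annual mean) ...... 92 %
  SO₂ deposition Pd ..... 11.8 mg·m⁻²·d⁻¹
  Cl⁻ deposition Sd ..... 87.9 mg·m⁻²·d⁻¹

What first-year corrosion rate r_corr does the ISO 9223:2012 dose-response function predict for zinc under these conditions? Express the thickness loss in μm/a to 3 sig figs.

zinc: temperature factor f = +0.038·(-14.4) = -0.5472
  SO₂ term: 0.0129·11.8^0.44·exp(0.046·92-0.5472) = 1.522
  Cl⁻ term: 0.0175·87.9^0.57·exp(0.008·92+0.085·-4.4) = 0.3223
  r_corr = 1.522 + 0.3223 = 1.845 μm/a

r_corr = 1.84 μm/a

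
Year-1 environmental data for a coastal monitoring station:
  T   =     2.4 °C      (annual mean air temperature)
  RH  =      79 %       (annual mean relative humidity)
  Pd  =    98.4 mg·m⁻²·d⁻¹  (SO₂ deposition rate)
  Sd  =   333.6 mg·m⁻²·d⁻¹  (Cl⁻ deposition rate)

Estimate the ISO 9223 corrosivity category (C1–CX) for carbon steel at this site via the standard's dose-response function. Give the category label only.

carbon steel: T≤10 °C ⇒ hinge +0.150·(2.4−10) = -1.1400
  Pd branch = 1.77·Pd^0.52·e^(0.02·RH+f) = 29.88 μm/a
  Cl⁻ term: 0.102·333.6^0.62·exp(0.033·79+0.04·2.4) = 55.83
  sum: 29.88 + 55.83 → r_corr = 85.72 μm/a
85.7 μm/a falls in (80, 200] for carbon steel → category C5

C5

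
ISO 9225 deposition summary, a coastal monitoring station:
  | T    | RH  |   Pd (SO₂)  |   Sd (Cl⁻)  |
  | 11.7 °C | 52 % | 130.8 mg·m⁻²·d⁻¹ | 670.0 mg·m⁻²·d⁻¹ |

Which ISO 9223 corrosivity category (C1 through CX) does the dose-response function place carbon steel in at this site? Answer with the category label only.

carbon steel: temperature factor f = -0.054·(1.7) = -0.0918
  SO₂ term: 1.77·130.8^0.52·exp(0.02·52-0.0918) = 57.6
  Sd branch = 0.102·Sd^0.62·e^(0.033·RH+0.04·T) = 51.2 μm/a
  sum: 57.6 + 51.2 → r_corr = 108.8 μm/a
ISO 9223 Table 2 (carbon steel): 80 < 109 ≤ 200 μm/a ⇒ C5

C5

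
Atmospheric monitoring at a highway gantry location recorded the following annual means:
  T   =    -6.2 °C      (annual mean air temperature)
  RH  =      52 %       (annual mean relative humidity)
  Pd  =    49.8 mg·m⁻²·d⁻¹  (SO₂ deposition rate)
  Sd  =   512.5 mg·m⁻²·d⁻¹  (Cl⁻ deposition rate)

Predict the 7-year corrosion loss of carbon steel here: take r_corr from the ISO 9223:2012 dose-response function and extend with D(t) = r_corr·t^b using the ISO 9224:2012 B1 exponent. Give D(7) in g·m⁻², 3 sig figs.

carbon steel: f(T) = +0.150·(T−10) [T≤10 °C] = -2.4300
  SO₂ term: 1.77·49.8^0.52·exp(0.02·52-2.4300) = 3.364
  Cl⁻ term: 0.102·512.5^0.62·exp(0.033·52+0.04·-6.2) = 21.19
  r_corr = 3.364 + 21.19 = 24.56 μm/a
Long-term exponent b (ISO 9224 Table 2, B1) = 0.523
  D(7) = 24.56 × 7^0.523 = 24.56 × 2.767 = 67.94 μm
  Mass loss = 67.94 μm × 7.85 g/cm³ = 533.3 g·m⁻²

D(7) = 533 g·m⁻²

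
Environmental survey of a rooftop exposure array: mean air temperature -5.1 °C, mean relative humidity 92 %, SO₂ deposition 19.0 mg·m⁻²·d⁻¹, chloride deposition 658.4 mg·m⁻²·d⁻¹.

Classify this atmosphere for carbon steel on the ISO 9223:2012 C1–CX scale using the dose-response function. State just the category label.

carbon steel: temperature factor f = +0.150·(-15.1) = -2.2650
  sulphur-dioxide contribution → 5.35 μm/a
  chloride contribution → 96.82 μm/a
  total first-year rate 102.2 μm/a
ISO 9223 Table 2 (carbon steel): 80 < 102 ≤ 200 μm/a ⇒ C5

C5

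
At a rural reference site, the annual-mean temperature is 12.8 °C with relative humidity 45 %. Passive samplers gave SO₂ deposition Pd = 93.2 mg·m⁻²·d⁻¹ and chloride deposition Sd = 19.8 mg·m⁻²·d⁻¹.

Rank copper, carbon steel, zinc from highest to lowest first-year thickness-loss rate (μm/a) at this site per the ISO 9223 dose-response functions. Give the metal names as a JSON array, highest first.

["carbon steel", "zinc", "copper"]

copper: T>10 °C ⇒ hinge -0.080·(12.8−10) = -0.2240
  SO₂ term: 0.0053·93.2^0.26·exp(0.059·45-0.2240) = 0.1959
  Cl⁻ term: 0.01025·19.8^0.27·exp(0.036·45+0.049·12.8) = 0.2172
  sum: 0.1959 + 0.2172 → r_corr = 0.4131 μm/a
carbon steel: temperature factor f = -0.054·(2.8) = -0.1512
  SO₂ term: 1.77·93.2^0.52·exp(0.02·45-0.1512) = 39.56
  Sd branch = 0.102·Sd^0.62·e^(0.033·RH+0.04·T) = 4.784 μm/a
  r_corr = 39.56 + 4.784 = 44.35 μm/a
zinc: f(T) = -0.071·(T−10) [T>10 °C] = -0.1988
  SO₂ term: 0.0129·93.2^0.44·exp(0.046·45-0.1988) = 0.6163
  Sd branch = 0.0175·Sd^0.57·e^(0.008·RH+0.085·T) = 0.4083 μm/a
  sum: 0.6163 + 0.4083 → r_corr = 1.025 μm/a
Ordering by μm/a: carbon steel (44.3) > zinc (1.02) > copper (0.413)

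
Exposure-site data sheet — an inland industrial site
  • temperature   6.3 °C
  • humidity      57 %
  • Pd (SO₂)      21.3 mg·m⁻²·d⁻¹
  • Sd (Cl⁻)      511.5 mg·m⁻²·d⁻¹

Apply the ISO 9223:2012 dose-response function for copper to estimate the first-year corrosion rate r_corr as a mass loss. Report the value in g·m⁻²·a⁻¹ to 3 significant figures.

copper: T≤10 °C ⇒ hinge +0.126·(6.3−10) = -0.4662
  Pd branch = 0.0053·Pd^0.26·e^(0.059·RH+f) = 0.2127 μm/a
  Sd branch = 0.01025·Sd^0.27·e^(0.036·RH+0.049·T) = 0.5853 μm/a
  sum: 0.2127 + 0.5853 → r_corr = 0.7979 μm/a
Convert to mass loss: 0.7979 μm/a × 8.96 g/cm³ = 7.15 g·m⁻²·a⁻¹

r_corr = 7.15 g·m⁻²·a⁻¹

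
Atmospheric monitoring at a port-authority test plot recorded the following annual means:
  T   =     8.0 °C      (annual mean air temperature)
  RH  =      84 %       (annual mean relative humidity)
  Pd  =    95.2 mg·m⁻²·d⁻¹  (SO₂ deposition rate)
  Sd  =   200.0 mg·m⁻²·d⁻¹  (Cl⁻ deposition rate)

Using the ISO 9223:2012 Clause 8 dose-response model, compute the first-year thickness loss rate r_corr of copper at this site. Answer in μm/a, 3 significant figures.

copper: temperature factor f = +0.126·(-2.0) = -0.2520
  sulphur-dioxide contribution → 1.913 μm/a
  chloride contribution → 1.305 μm/a
  ⇒ r_corr(copper) = 3.218 μm/a

r_corr = 3.22 μm/a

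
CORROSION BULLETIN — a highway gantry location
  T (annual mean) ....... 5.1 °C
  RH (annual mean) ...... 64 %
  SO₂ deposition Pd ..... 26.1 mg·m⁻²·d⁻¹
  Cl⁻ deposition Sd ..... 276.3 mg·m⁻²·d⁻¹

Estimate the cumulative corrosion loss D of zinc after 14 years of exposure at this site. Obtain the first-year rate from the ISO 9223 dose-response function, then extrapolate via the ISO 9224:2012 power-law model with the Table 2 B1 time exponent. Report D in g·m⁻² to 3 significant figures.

D(14) = 120 g·m⁻²

zinc: T≤10 °C ⇒ hinge +0.038·(5.1−10) = -0.1862
  Pd branch = 0.0129·Pd^0.44·e^(0.046·RH+f) = 0.8543 μm/a
  Sd branch = 0.0175·Sd^0.57·e^(0.008·RH+0.085·T) = 1.11 μm/a
  sum: 0.8543 + 1.11 → r_corr = 1.964 μm/a
Power-law: D(14) = r_corr · 14^0.813
  D(14) = 1.964 × 14^0.813 = 1.964 × 8.547 = 16.79 μm
  Mass loss = 16.79 μm × 7.14 g/cm³ = 119.9 g·m⁻²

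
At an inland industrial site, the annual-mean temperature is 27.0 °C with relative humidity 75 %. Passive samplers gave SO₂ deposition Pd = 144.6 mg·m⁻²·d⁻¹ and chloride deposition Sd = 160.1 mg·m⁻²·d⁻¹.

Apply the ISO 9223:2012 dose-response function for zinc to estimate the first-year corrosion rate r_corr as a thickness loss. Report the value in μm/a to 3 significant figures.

r_corr = 6.80 μm/a

zinc: temperature factor f = -0.071·(17.0) = -1.2070
  Pd branch = 0.0129·Pd^0.44·e^(0.046·RH+f) = 1.084 μm/a
  Sd branch = 0.0175·Sd^0.57·e^(0.008·RH+0.085·T) = 5.712 μm/a
  sum: 1.084 + 5.712 → r_corr = 6.797 μm/a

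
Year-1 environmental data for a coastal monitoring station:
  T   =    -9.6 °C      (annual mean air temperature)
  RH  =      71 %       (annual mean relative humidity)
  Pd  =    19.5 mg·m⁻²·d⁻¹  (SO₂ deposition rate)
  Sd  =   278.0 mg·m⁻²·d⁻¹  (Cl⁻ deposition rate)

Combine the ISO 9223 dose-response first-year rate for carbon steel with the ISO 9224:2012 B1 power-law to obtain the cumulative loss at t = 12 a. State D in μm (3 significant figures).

carbon steel: T≤10 °C ⇒ hinge +0.150·(-9.6−10) = -2.9400
  Pd branch = 1.77·Pd^0.52·e^(0.02·RH+f) = 1.814 μm/a
  Sd branch = 0.102·Sd^0.62·e^(0.033·RH+0.04·T) = 23.7 μm/a
  r_corr = 1.814 + 23.7 = 25.51 μm/a
Power-law: D(12) = r_corr · 12^0.523
  D(12) = 25.51 × 12^0.523 = 25.51 × 3.668 = 93.57 μm

D(12) = 93.6 μm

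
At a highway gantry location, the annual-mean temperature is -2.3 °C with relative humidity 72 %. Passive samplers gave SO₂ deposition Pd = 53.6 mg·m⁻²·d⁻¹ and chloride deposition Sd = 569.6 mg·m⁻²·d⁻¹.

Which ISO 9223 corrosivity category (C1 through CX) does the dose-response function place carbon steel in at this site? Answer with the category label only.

C4

carbon steel: temperature factor f = +0.150·(-12.3) = -1.8450
  SO₂ term: 1.77·53.6^0.52·exp(0.02·72-1.8450) = 9.359
  Sd branch = 0.102·Sd^0.62·e^(0.033·RH+0.04·T) = 51.17 μm/a
  r_corr = 9.359 + 51.17 = 60.53 μm/a
Category bounds: 50…80 μm/a bracket r_corr ⇒ C4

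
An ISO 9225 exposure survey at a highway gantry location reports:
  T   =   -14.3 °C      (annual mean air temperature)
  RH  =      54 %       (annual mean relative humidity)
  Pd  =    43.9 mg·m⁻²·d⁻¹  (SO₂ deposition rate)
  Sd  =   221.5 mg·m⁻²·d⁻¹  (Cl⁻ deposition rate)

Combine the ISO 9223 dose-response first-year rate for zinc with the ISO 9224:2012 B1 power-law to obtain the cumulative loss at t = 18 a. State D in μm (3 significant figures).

D(18) = 5.22 μm

zinc: T≤10 °C ⇒ hinge +0.038·(-14.3−10) = -0.9234
  SO₂ term: 0.0129·43.9^0.44·exp(0.046·54-0.9234) = 0.3244
  Cl⁻ term: 0.0175·221.5^0.57·exp(0.008·54+0.085·-14.3) = 0.1736
  sum: 0.3244 + 0.1736 → r_corr = 0.498 μm/a
ISO 9224: D(t) = r_corr · t^b with b = 0.813 (zinc, B1)
  D(18) = 0.498 × 18^0.813 = 0.498 × 10.48 = 5.221 μm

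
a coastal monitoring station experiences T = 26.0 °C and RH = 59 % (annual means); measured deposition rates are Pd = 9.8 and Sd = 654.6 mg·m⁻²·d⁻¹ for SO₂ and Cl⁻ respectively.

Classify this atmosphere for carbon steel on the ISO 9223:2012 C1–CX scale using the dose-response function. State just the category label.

C5

carbon steel: temperature factor f = -0.054·(16.0) = -0.8640
  Pd branch = 1.77·Pd^0.52·e^(0.02·RH+f) = 7.955 μm/a
  Cl⁻ term: 0.102·654.6^0.62·exp(0.033·59+0.04·26.0) = 112.7
  sum: 7.955 + 112.7 → r_corr = 120.6 μm/a
ISO 9223 Table 2 (carbon steel): 80 < 121 ≤ 200 μm/a ⇒ C5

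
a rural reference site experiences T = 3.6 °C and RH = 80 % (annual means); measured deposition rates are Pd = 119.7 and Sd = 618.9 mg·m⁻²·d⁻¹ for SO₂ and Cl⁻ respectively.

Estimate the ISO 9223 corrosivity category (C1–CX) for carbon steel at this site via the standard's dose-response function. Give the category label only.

C5

carbon steel: f(T) = +0.150·(T−10) [T≤10 °C] = -0.9600
  SO₂ term: 1.77·119.7^0.52·exp(0.02·80-0.9600) = 40.41
  Cl⁻ term: 0.102·618.9^0.62·exp(0.033·80+0.04·3.6) = 88.81
  sum: 40.41 + 88.81 → r_corr = 129.2 μm/a
129 μm/a falls in (80, 200] for carbon steel → category C5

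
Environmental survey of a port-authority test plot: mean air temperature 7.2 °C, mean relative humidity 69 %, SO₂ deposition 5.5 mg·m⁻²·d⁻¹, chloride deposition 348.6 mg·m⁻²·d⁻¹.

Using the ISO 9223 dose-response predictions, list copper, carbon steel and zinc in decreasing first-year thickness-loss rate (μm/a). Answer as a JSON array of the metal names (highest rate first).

copper: T≤10 °C ⇒ hinge +0.126·(7.2−10) = -0.3528
  SO₂ term: 0.0053·5.5^0.26·exp(0.059·69-0.3528) = 0.3401
  Sd branch = 0.01025·Sd^0.27·e^(0.036·RH+0.049·T) = 0.8495 μm/a
  r_corr = 0.3401 + 0.8495 = 1.19 μm/a
carbon steel: temperature factor f = +0.150·(-2.8) = -0.4200
  Pd branch = 1.77·Pd^0.52·e^(0.02·RH+f) = 11.22 μm/a
  Sd branch = 0.102·Sd^0.62·e^(0.033·RH+0.04·T) = 49.98 μm/a
  sum: 11.22 + 49.98 → r_corr = 61.2 μm/a
zinc: T≤10 °C ⇒ hinge +0.038·(7.2−10) = -0.1064
  Pd branch = 0.0129·Pd^0.44·e^(0.046·RH+f) = 0.5869 μm/a
  Sd branch = 0.0175·Sd^0.57·e^(0.008·RH+0.085·T) = 1.576 μm/a
  r_corr = 0.5869 + 1.576 = 2.163 μm/a
Ordering by μm/a: carbon steel (61.2) > zinc (2.16) > copper (1.19)

["carbon steel", "zinc", "copper"]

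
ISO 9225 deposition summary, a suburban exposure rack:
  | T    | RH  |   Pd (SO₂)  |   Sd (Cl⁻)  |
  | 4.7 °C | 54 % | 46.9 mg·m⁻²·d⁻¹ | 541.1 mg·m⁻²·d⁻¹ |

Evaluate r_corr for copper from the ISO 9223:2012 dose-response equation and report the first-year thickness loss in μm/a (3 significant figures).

r_corr = 0.672 μm/a

copper: T≤10 °C ⇒ hinge +0.126·(4.7−10) = -0.6678
  Pd branch = 0.0053·Pd^0.26·e^(0.059·RH+f) = 0.1788 μm/a
  Cl⁻ term: 0.01025·541.1^0.27·exp(0.036·54+0.049·4.7) = 0.4932
  r_corr = 0.1788 + 0.4932 = 0.672 μm/a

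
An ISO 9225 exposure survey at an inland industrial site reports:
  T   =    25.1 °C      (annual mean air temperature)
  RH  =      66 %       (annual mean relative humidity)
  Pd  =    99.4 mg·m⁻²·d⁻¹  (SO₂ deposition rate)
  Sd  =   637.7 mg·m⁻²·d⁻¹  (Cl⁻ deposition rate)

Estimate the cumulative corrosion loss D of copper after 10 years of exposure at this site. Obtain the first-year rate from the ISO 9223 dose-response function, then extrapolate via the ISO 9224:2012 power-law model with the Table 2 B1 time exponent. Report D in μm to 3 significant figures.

D(10) = 11.2 μm

copper: T>10 °C ⇒ hinge -0.080·(25.1−10) = -1.2080
  Pd branch = 0.0053·Pd^0.26·e^(0.059·RH+f) = 0.2571 μm/a
  Sd branch = 0.01025·Sd^0.27·e^(0.036·RH+0.049·T) = 2.158 μm/a
  sum: 0.2571 + 2.158 → r_corr = 2.415 μm/a
Power-law: D(10) = r_corr · 10^0.667
  D(10) = 2.415 × 10^0.667 = 2.415 × 4.645 = 11.22 μm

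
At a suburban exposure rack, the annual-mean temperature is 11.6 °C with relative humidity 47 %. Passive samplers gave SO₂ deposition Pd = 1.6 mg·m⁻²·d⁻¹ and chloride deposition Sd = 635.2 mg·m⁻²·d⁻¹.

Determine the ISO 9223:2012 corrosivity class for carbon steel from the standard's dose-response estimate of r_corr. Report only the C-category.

C3

carbon steel: f(T) = -0.054·(T−10) [T>10 °C] = -0.0864
  SO₂ term: 1.77·1.6^0.52·exp(0.02·47-0.0864) = 5.307
  Cl⁻ term: 0.102·635.2^0.62·exp(0.033·47+0.04·11.6) = 41.83
  r_corr = 5.307 + 41.83 = 47.14 μm/a
ISO 9223 Table 2 (carbon steel): 25 < 47.1 ≤ 50 μm/a ⇒ C3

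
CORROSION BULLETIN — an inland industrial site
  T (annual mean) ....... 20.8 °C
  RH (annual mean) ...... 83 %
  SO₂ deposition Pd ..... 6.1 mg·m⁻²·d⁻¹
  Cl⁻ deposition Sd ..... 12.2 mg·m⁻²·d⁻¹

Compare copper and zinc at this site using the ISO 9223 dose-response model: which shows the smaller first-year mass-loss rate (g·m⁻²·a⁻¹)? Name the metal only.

zinc

copper: T>10 °C ⇒ hinge -0.080·(20.8−10) = -0.8640
  SO₂ term: 0.0053·6.1^0.26·exp(0.059·83-0.8640) = 0.4786
  Cl⁻ term: 0.01025·12.2^0.27·exp(0.036·83+0.049·20.8) = 1.108
  sum: 0.4786 + 1.108 → r_corr = 1.586 μm/a
  mass loss = 1.586 μm/a × 8.96 g/cm³ = 14.21 g·m⁻²·a⁻¹
zinc: temperature factor f = -0.071·(10.8) = -0.7668
  Pd branch = 0.0129·Pd^0.44·e^(0.046·RH+f) = 0.6043 μm/a
  Sd branch = 0.0175·Sd^0.57·e^(0.008·RH+0.085·T) = 0.8288 μm/a
  sum: 0.6043 + 0.8288 → r_corr = 1.433 μm/a
  mass loss = 1.433 μm/a × 7.14 g/cm³ = 10.23 g·m⁻²·a⁻¹
Ordering by g·m⁻²·a⁻¹: copper (14.2) > zinc (10.2)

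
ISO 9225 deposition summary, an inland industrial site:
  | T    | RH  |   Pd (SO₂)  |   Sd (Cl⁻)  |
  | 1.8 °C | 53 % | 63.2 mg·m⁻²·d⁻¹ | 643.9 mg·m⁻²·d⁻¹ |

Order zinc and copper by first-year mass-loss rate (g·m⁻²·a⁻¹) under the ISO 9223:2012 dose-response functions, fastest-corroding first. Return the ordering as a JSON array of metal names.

zinc: temperature factor f = +0.038·(-8.2) = -0.3116
  sulphur-dioxide contribution → 0.6705 μm/a
  chloride contribution → 1.244 μm/a
  total first-year rate 1.914 μm/a
  mass loss = 1.914 μm/a × 7.14 g/cm³ = 13.67 g·m⁻²·a⁻¹
copper: T≤10 °C ⇒ hinge +0.126·(1.8−10) = -1.0332
  sulphur-dioxide contribution → 0.1264 μm/a
  chloride contribution → 0.4326 μm/a
  total first-year rate 0.559 μm/a
  mass loss = 0.559 μm/a × 8.96 g/cm³ = 5.008 g·m⁻²·a⁻¹
Ordering by g·m⁻²·a⁻¹: zinc (13.7) > copper (5.01)

["zinc", "copper"]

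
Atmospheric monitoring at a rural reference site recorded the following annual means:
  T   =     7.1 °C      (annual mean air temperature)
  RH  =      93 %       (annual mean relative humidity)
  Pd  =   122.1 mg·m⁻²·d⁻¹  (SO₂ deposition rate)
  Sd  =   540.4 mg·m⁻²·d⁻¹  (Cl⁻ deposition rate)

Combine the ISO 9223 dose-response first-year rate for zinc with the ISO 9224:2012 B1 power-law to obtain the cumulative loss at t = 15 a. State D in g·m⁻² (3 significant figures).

zinc: temperature factor f = +0.038·(-2.9) = -0.1102
  SO₂ term: 0.0129·122.1^0.44·exp(0.046·93-0.1102) = 6.899
  Sd branch = 0.0175·Sd^0.57·e^(0.008·RH+0.085·T) = 2.432 μm/a
  sum: 6.899 + 2.432 → r_corr = 9.331 μm/a
Long-term exponent b (ISO 9224 Table 2, B1) = 0.813
  D(15) = 9.331 × 15^0.813 = 9.331 × 9.04 = 84.35 μm
  Mass loss = 84.35 μm × 7.14 g/cm³ = 602.3 g·m⁻²

D(15) = 602 g·m⁻²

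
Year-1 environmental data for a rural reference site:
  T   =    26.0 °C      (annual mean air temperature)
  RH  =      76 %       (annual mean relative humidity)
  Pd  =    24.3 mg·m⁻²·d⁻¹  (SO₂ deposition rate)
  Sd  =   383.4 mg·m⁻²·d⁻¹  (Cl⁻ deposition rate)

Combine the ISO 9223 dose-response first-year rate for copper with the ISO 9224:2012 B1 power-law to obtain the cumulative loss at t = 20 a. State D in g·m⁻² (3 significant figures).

D(20) = 206 g·m⁻²

copper: temperature factor f = -0.080·(16.0) = -1.2800
  SO₂ term: 0.0053·24.3^0.26·exp(0.059·76-1.2800) = 0.2992
  Cl⁻ term: 0.01025·383.4^0.27·exp(0.036·76+0.049·26.0) = 2.817
  r_corr = 0.2992 + 2.817 = 3.117 μm/a
Long-term exponent b (ISO 9224 Table 2, B1) = 0.667
  D(20) = 3.117 × 20^0.667 = 3.117 × 7.375 = 22.99 μm
  Mass loss = 22.99 μm × 8.96 g/cm³ = 206 g·m⁻²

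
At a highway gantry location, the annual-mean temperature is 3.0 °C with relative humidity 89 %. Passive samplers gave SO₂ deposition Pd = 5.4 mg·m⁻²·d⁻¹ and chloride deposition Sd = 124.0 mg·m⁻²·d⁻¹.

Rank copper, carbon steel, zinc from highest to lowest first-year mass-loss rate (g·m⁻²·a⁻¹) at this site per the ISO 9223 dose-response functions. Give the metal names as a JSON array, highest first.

["carbon steel", "copper", "zinc"]

copper: f(T) = +0.126·(T−10) [T≤10 °C] = -0.8820
  sulphur-dioxide contribution → 0.6488 μm/a
  chloride contribution → 1.075 μm/a
  ⇒ r_corr(copper) = 1.723 μm/a
  mass loss = 1.723 μm/a × 8.96 g/cm³ = 15.44 g·m⁻²·a⁻¹
carbon steel: T≤10 °C ⇒ hinge +0.150·(3.0−10) = -1.0500
  sulphur-dioxide contribution → 8.828 μm/a
  chloride contribution → 43.07 μm/a
  ⇒ r_corr(carbon steel) = 51.9 μm/a
  mass loss = 51.9 μm/a × 7.85 g/cm³ = 407.4 g·m⁻²·a⁻¹
zinc: T≤10 °C ⇒ hinge +0.038·(3.0−10) = -0.2660
  sulphur-dioxide contribution → 1.245 μm/a
  chloride contribution → 0.7182 μm/a
  ⇒ r_corr(zinc) = 1.964 μm/a
  mass loss = 1.964 μm/a × 7.14 g/cm³ = 14.02 g·m⁻²·a⁻¹
Ordering by g·m⁻²·a⁻¹: carbon steel (407) > copper (15.4) > zinc (14)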